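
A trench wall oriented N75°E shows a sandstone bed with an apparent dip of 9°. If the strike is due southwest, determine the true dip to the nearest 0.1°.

17.6°

The section is 30° from the strike.
tan(true dip) = tan 9° / sin 30° = 0.3168
δ = arctan(0.3168) = 17.58°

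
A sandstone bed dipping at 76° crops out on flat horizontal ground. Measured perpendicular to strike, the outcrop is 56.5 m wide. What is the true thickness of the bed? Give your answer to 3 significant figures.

54.8 m

True thickness t = w · sin(dip) = 56.5 × sin 76°
t = 56.5 × 0.9703 = 54.822 m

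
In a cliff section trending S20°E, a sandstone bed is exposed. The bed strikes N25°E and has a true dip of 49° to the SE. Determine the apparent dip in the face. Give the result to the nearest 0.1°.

The section lies 45° from the strike.
tan α = tan 49° × sin 45° = 1.1504 × 0.7071 = 0.8134
α = arctan(0.8134) = 39.13°

39.1°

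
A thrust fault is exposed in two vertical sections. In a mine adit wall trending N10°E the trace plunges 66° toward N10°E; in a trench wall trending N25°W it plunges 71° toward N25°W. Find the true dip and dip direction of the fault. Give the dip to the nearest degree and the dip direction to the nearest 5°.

true dip 71°, dip direction 330°

The two traces are lines in the plane: v₁ = (sin 10°·cos 66°, cos 10°·cos 66°, −sin 66°), v₂ = (sin 335°·cos 71°, cos 335°·cos 71°, −sin 71°).
Cross product v₁ × v₂ gives the pole to the plane: n ∝ (-0.109, 0.192, 0.076).
True dip = arccos(n_z / |n|) = arccos(0.3246) = 71.1°.
Dip direction = atan2(-0.109, 0.192) = 330° (azimuth of n's horizontal projection).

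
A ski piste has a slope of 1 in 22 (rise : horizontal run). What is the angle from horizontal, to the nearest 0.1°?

2.6°

tan θ = 1/22 = 0.0455
θ = arctan(0.0455) = 2.60°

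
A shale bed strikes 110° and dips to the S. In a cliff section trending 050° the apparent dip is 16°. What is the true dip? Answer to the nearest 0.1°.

18.3°

β = acute angle between strike 110° and section 050° = 60°.
tan δ = tan α / sin β = tan 16° / sin 60° = 0.2867 / 0.8660 = 0.3311
true dip = arctan 0.3311 = 18.32°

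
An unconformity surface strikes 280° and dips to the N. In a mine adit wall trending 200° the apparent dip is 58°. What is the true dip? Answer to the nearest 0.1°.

58.4°

The section is 80° from the strike.
tan δ = tan α / sin β = tan 58° / sin 80° = 1.6003 / 0.9848 = 1.6250
true dip = arctan 1.6250 = 58.39°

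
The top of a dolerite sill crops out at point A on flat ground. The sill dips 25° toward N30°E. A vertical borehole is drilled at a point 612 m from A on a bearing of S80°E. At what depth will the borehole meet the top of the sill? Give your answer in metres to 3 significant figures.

The hole lies 70° from the dip direction, so the down-dip offset is 612 × cos 70° = 209.32 m.
Depth = down-dip offset × tan(dip) = 209.32 × tan 25° = 209.32 × 0.4663
Depth = 97.61 m

97.6 m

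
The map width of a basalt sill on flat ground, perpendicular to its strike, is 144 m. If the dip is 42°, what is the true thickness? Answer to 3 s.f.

96.4 m

True thickness t = w · sin(dip) = 144 × sin 42°
t = 144 × 0.6691 = 96.355 m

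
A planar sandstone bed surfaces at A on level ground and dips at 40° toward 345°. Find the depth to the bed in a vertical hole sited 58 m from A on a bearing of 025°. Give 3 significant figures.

The hole lies 40° from the dip direction, so the down-dip offset is 58 × cos 40° = 44.43 m.
Depth = down-dip offset × tan(dip) = 44.43 × tan 40° = 44.43 × 0.8391
Depth = 37.28 m

37.3 m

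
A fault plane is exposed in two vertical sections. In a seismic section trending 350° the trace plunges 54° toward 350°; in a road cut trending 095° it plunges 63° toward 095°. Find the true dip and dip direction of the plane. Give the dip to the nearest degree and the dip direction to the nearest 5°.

Each apparent-dip line lies in the plane. As unit vectors (x east, y north, z up), v₁ plunges 54°→350° and v₂ plunges 63°→095°.
Cross product v₁ × v₂ gives the pole to the plane: n ∝ (0.548, 0.457, 0.258).
Dip δ = arctan(|n_h|/n_z) = arctan(0.713/0.258) = 70.1°.
Dip direction = atan2(0.548, 0.457) = 50° (azimuth of n's horizontal projection).

true dip 70°, dip direction 050°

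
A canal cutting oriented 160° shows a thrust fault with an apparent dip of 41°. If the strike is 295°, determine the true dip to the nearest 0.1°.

50.9°

The section is 45° from the strike.
tan(true dip) = tan 41° / sin 45° = 1.2294
δ = arctan(1.2294) = 50.87°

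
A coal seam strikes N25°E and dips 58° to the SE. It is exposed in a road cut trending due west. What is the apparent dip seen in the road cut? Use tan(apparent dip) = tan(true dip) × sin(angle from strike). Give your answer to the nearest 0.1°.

55.4°

The section lies 65° from the strike.
tan(apparent dip) = tan 58° · sin 65° = 1.4504
α = arctan(1.4504) = 55.42°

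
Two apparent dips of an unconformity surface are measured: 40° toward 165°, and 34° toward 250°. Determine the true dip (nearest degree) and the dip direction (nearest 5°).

true dip 46°, dip direction 200°

Represent each trace as a vector plunging at its apparent dip toward its trend (east-north-up frame): v₁ = (0.198, -0.740, -0.643), v₂ = (-0.779, -0.284, -0.559).
The plane normal is n = v₁ × v₂ ∝ (-0.232, -0.612, 0.633).
True dip = arccos(n_z / |n|) = arccos(0.6953) = 45.9°.
Dip direction = atan2(-0.232, -0.612) = 201° (azimuth of n's horizontal projection).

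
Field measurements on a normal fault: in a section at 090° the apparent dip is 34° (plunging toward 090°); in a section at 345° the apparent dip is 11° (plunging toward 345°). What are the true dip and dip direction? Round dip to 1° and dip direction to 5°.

Represent each trace as a vector plunging at its apparent dip toward its trend (east-north-up frame): v₁ = (0.829, 0.000, -0.559), v₂ = (-0.254, 0.948, -0.191).
n = v₁ × v₂ = (0.530, 0.300, 0.786) (taken with n_z > 0).
tan δ = √(n_x²+n_y²)/n_z = 0.609/0.786, so δ = 37.8°.
Dip direction = azimuth of (n_x, n_y) = atan2(0.530, 0.300) = 60°.

true dip 38°, dip direction 060°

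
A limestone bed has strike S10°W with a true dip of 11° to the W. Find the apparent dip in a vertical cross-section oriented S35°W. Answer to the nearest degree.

5°

The strike is S10°W and the section trends S35°W; the acute angle between them is β = 25°.
tan α = tan 11° × sin 25° = 0.1944 × 0.4226 = 0.0821
α = arctan(0.0821) = 4.70°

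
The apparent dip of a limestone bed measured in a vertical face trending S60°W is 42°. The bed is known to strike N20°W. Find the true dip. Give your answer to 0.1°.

The section is 80° from the strike.
tan δ = tan α / sin β = tan 42° / sin 80° = 0.9004 / 0.9848 = 0.9143
δ = arctan(0.9143) = 42.44°

42.4°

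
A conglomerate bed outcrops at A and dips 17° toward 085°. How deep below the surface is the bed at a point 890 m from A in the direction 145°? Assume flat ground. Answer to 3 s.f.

136 m

The hole lies 60° from the dip direction, so the down-dip offset is 890 × cos 60° = 445.00 m.
Depth = down-dip offset × tan(dip) = 445.00 × tan 17° = 445.00 × 0.3057
Depth = 136.05 m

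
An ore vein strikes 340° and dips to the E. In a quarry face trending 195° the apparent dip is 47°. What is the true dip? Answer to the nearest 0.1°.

61.9°

The section is 35° from the strike.
tan δ = tan α / sin β = tan 47° / sin 35° = 1.0724 / 0.5736 = 1.8696
δ = arctan(1.8696) = 61.86°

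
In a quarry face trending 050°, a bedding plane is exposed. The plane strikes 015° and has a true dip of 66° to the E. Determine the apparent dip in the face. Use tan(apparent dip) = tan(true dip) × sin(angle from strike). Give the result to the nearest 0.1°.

Angle between strike (015°) and section (050°): β = 35°.
tan(apparent dip) = tan 66° · sin 35° = 1.2883
apparent dip = arctan 1.2883 = 52.18°

52.2°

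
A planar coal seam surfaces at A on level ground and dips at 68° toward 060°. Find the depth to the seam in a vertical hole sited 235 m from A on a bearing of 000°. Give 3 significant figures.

291 m

The hole lies 60° from the dip direction, so the down-dip offset is 235 × cos 60° = 117.50 m.
Depth = down-dip offset × tan(dip) = 117.50 × tan 68° = 117.50 × 2.4751
Depth = 290.82 m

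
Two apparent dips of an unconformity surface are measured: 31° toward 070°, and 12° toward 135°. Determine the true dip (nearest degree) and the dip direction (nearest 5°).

The two traces are lines in the plane: v₁ = (sin 70°·cos 31°, cos 70°·cos 31°, −sin 31°), v₂ = (sin 135°·cos 12°, cos 135°·cos 12°, −sin 12°).
Cross product v₁ × v₂ gives the pole to the plane: n ∝ (0.417, 0.189, 0.760).
True dip = arccos(n_z / |n|) = arccos(0.8565) = 31.1°.
The horizontal component of n points toward azimuth atan2(n_x, n_y) = 66°, the dip direction.

true dip 31°, dip direction 065°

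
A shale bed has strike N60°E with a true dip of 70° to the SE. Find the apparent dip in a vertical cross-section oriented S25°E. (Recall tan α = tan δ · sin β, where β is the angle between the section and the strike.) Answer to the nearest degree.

Angle between strike (N60°E) and section (S25°E): β = 85°.
tan α = tan 70° × sin 85° = 2.7475 × 0.9962 = 2.7370
α = arctan(2.7370) = 69.93°

70°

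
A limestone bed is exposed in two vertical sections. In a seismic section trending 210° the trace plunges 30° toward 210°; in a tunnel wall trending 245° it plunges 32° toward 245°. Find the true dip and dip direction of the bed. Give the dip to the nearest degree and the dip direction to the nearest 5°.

true dip 32°, dip direction 235°

Represent each trace as a vector plunging at its apparent dip toward its trend (east-north-up frame): v₁ = (-0.433, -0.750, -0.500), v₂ = (-0.769, -0.358, -0.530).
Cross product v₁ × v₂ gives the pole to the plane: n ∝ (-0.218, -0.155, 0.421).
True dip = arccos(n_z / |n|) = arccos(0.8441) = 32.4°.
Dip direction = azimuth of (n_x, n_y) = atan2(-0.218, -0.155) = 235°.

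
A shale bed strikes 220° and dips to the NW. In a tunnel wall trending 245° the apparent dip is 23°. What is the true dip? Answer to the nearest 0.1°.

β = acute angle between strike 220° and section 245° = 25°.
tan(true dip) = tan 23° / sin 25° = 1.0044
true dip = arctan 1.0044 = 45.13°

45.1°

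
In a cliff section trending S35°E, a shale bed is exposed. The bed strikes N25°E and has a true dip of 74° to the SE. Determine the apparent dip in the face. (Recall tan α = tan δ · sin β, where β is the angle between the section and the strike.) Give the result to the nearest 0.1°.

71.7°

The section lies 60° from the strike.
tan α = tan 74° × sin 60° = 3.4874 × 0.8660 = 3.0202
α = arctan(3.0202) = 71.68°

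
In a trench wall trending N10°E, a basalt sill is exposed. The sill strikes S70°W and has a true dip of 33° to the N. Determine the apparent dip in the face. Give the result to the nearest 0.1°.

29.4°

The strike is S70°W and the section trends N10°E; the acute angle between them is β = 60°.
tan α = tan 33° × sin 60° = 0.6494 × 0.8660 = 0.5624
α = arctan(0.5624) = 29.35°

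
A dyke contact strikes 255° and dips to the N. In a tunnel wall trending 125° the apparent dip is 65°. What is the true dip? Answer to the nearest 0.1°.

β = acute angle between strike 255° and section 125° = 50°.
tan δ = tan α / sin β = tan 65° / sin 50° = 2.1445 / 0.7660 = 2.7995
δ = arctan(2.7995) = 70.34°

70.3°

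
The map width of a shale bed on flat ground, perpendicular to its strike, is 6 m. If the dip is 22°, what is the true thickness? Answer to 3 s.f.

True thickness t = w · sin(dip) = 6 × sin 22°
t = 6 × 0.3746 = 2.248 m

2.25 m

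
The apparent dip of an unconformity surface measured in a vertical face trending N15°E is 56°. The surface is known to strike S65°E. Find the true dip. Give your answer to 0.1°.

56.4°

β = acute angle between strike S65°E and section N15°E = 80°.
tan δ = tan α / sin β = tan 56° / sin 80° = 1.4826 / 0.9848 = 1.5054
δ = arctan(1.5054) = 56.41°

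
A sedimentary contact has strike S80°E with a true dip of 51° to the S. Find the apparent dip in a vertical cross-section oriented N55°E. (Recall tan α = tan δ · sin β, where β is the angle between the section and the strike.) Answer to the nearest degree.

Angle between strike (S80°E) and section (N55°E): β = 45°.
tan(apparent dip) = tan 51° · sin 45° = 0.8732
apparent dip = arctan 0.8732 = 41.13°

41°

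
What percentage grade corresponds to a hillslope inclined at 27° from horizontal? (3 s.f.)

51.0%

grade % = 100 × tan 27° = 100 × 0.5095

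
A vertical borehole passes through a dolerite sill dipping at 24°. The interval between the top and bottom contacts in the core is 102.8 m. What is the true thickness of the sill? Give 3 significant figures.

True thickness t = h · cos(dip) = 102.8 × cos 24°
t = 102.8 × 0.9135 = 93.912 m

93.9 m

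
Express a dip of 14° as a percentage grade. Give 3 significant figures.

grade % = 100 × tan 14° = 100 × 0.2493

24.9%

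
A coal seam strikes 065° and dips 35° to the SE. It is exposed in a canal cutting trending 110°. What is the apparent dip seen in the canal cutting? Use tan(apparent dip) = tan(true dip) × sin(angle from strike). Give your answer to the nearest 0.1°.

26.3°

The strike is 065° and the section trends 110°; the acute angle between them is β = 45°.
tan α = tan 35° × sin 45° = 0.7002 × 0.7071 = 0.4951
α = arctan(0.4951) = 26.34°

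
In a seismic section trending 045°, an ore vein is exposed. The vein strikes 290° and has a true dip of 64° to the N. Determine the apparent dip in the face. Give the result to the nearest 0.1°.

The section lies 65° from the strike.
tan α = tan 64° × sin 65° = 2.0503 × 0.9063 = 1.8582
apparent dip = arctan 1.8582 = 61.71°

61.7°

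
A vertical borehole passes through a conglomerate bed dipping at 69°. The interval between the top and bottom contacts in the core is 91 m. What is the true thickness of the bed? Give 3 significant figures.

32.6 m

True thickness t = h · cos(dip) = 91 × cos 69°
t = 91 × 0.3584 = 32.611 m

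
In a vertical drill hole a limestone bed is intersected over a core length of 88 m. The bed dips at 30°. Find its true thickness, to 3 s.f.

True thickness t = h · cos(dip) = 88 × cos 30°
t = 88 × 0.8660 = 76.210 m

76.2 m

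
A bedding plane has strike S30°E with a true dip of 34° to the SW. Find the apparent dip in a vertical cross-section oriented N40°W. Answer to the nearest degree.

The strike is S30°E and the section trends N40°W; the acute angle between them is β = 10°.
tan(apparent dip) = tan 34° · sin 10° = 0.1171
α = arctan(0.1171) = 6.68°

7°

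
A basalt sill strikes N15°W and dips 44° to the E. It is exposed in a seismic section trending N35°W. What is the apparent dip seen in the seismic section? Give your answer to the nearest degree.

The strike is N15°W and the section trends N35°W; the acute angle between them is β = 20°.
tan α = tan 44° × sin 20° = 0.9657 × 0.3420 = 0.3303
apparent dip = arctan 0.3303 = 18.28°

18°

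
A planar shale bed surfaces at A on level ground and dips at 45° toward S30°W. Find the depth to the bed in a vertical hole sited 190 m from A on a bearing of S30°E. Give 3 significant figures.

95.0 m

The hole lies 60° from the dip direction, so the down-dip offset is 190 × cos 60° = 95.00 m.
Depth = down-dip offset × tan(dip) = 95.00 × tan 45° = 95.00 × 1.0000
Depth = 95.00 m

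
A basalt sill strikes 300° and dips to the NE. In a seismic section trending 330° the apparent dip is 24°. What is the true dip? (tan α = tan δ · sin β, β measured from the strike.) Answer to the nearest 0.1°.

β = acute angle between strike 300° and section 330° = 30°.
tan δ = tan α / sin β = tan 24° / sin 30° = 0.4452 / 0.5000 = 0.8905
true dip = arctan 0.8905 = 41.68°

41.7°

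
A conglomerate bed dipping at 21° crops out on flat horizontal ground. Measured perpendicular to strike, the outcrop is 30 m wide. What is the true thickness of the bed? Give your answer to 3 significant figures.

True thickness t = w · sin(dip) = 30 × sin 21°
t = 30 × 0.3584 = 10.751 m

10.8 m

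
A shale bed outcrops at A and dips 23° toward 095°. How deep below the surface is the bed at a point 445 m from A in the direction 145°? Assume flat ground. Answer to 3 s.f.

The hole lies 50° from the dip direction, so the down-dip offset is 445 × cos 50° = 286.04 m.
Depth = down-dip offset × tan(dip) = 286.04 × tan 23° = 286.04 × 0.4245
Depth = 121.42 m

121 m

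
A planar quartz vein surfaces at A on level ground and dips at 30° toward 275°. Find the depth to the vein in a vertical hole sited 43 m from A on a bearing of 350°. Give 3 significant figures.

6.43 m

The hole lies 75° from the dip direction, so the down-dip offset is 43 × cos 75° = 11.13 m.
Depth = down-dip offset × tan(dip) = 11.13 × tan 30° = 11.13 × 0.5774
Depth = 6.43 m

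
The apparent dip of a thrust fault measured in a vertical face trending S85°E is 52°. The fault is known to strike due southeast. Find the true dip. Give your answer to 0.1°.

The section is 40° from the strike.
tan(true dip) = tan 52° / sin 40° = 1.9912
true dip = arctan 1.9912 = 63.33°

63.3°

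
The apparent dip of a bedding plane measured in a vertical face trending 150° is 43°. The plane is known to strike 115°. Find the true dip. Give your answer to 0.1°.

58.4°

β = acute angle between strike 115° and section 150° = 35°.
tan δ = tan α / sin β = tan 43° / sin 35° = 0.9325 / 0.5736 = 1.6258
true dip = arctan 1.6258 = 58.40°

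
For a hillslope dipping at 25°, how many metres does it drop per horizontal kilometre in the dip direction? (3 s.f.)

drop per km = 1000 × tan 25° = 1000 × 0.4663

466 m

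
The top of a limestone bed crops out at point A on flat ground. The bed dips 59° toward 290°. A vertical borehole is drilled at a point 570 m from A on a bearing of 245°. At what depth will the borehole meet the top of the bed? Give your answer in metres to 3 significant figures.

671 m

The hole lies 45° from the dip direction, so the down-dip offset is 570 × cos 45° = 403.05 m.
Depth = down-dip offset × tan(dip) = 403.05 × tan 59° = 403.05 × 1.6643
Depth = 670.79 m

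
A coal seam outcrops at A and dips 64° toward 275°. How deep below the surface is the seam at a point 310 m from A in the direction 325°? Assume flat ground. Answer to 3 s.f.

The hole lies 50° from the dip direction, so the down-dip offset is 310 × cos 50° = 199.26 m.
Depth = down-dip offset × tan(dip) = 199.26 × tan 64° = 199.26 × 2.0503
Depth = 408.55 m

409 m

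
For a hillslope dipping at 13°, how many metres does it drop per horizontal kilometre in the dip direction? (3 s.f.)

drop per km = 1000 × tan 13° = 1000 × 0.2309

231 m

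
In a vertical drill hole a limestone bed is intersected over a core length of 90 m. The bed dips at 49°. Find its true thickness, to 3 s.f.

59.0 m

True thickness t = h · cos(dip) = 90 × cos 49°
t = 90 × 0.6561 = 59.045 m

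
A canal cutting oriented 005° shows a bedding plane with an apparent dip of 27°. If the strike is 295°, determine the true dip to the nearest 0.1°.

The section is 70° from the strike.
tan(true dip) = tan 27° / sin 70° = 0.5422
true dip = arctan 0.5422 = 28.47°

28.5°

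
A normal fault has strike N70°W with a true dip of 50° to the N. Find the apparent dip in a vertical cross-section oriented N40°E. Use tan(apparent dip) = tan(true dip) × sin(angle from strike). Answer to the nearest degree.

The section lies 70° from the strike.
tan(apparent dip) = tan 50° · sin 70° = 1.1199
apparent dip = arctan 1.1199 = 48.24°

48°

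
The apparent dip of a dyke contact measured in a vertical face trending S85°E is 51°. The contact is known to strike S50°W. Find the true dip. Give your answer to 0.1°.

60.2°

The section is 45° from the strike.
tan δ = tan α / sin β = tan 51° / sin 45° = 1.2349 / 0.7071 = 1.7464
δ = arctan(1.7464) = 60.20°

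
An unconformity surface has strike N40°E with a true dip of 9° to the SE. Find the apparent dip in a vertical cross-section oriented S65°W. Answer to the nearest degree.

4°

The strike is N40°E and the section trends S65°W; the acute angle between them is β = 25°.
tan α = tan 9° × sin 25° = 0.1584 × 0.4226 = 0.0669
α = arctan(0.0669) = 3.83°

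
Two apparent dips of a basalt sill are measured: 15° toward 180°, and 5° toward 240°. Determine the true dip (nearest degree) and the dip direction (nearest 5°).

true dip 15°, dip direction 170°

Each apparent-dip line lies in the plane. As unit vectors (x east, y north, z up), v₁ plunges 15°→180° and v₂ plunges 5°→240°.
n = v₁ × v₂ = (0.045, -0.223, 0.833) (taken with n_z > 0).
tan δ = √(n_x²+n_y²)/n_z = 0.228/0.833, so δ = 15.3°.
The horizontal component of n points toward azimuth atan2(n_x, n_y) = 169°, the dip direction.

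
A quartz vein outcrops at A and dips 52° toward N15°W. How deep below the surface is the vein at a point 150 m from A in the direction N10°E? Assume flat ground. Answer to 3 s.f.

The hole lies 25° from the dip direction, so the down-dip offset is 150 × cos 25° = 135.95 m.
Depth = down-dip offset × tan(dip) = 135.95 × tan 52° = 135.95 × 1.2799
Depth = 174.00 m

174 m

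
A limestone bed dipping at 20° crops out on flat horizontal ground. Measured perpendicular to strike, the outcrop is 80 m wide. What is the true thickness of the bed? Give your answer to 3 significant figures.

27.4 m

True thickness t = w · sin(dip) = 80 × sin 20°
t = 80 × 0.3420 = 27.362 m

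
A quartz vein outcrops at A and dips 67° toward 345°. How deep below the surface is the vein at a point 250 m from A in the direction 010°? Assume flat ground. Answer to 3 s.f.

534 m

The hole lies 25° from the dip direction, so the down-dip offset is 250 × cos 25° = 226.58 m.
Depth = down-dip offset × tan(dip) = 226.58 × tan 67° = 226.58 × 2.3559
Depth = 533.78 m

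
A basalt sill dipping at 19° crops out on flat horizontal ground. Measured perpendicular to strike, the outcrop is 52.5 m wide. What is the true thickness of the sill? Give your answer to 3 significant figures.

True thickness t = w · sin(dip) = 52.5 × sin 19°
t = 52.5 × 0.3256 = 17.092 m

17.1 m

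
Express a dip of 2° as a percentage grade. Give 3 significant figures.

grade % = 100 × tan 2° = 100 × 0.0349

3.49%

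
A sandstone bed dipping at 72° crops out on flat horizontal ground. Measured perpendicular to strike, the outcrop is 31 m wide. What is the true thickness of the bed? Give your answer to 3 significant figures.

29.5 m

True thickness t = w · sin(dip) = 31 × sin 72°
t = 31 × 0.9511 = 29.483 m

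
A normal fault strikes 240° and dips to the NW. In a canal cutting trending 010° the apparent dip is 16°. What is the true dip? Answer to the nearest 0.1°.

β = acute angle between strike 240° and section 010° = 50°.
tan(true dip) = tan 16° / sin 50° = 0.3743
true dip = arctan 0.3743 = 20.52°

20.5°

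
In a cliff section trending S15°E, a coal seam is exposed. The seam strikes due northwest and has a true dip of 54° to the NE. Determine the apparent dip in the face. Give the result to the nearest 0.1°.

The strike is due northwest and the section trends S15°E; the acute angle between them is β = 30°.
tan(apparent dip) = tan 54° · sin 30° = 0.6882
α = arctan(0.6882) = 34.54°

34.5°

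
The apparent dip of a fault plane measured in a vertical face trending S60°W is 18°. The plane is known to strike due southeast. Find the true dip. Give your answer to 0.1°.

The section is 75° from the strike.
tan δ = tan α / sin β = tan 18° / sin 75° = 0.3249 / 0.9659 = 0.3364
δ = arctan(0.3364) = 18.59°

18.6°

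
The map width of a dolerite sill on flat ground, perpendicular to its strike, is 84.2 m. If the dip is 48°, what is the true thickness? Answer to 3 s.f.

62.6 m

True thickness t = w · sin(dip) = 84.2 × sin 48°
t = 84.2 × 0.7431 = 62.573 m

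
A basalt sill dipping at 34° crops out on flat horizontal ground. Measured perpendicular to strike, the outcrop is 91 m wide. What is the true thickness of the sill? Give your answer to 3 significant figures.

50.9 m

True thickness t = w · sin(dip) = 91 × sin 34°
t = 91 × 0.5592 = 50.887 m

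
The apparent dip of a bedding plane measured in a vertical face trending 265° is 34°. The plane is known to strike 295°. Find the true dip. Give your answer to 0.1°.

53.5°

The section is 30° from the strike.
tan δ = tan α / sin β = tan 34° / sin 30° = 0.6745 / 0.5000 = 1.3490
true dip = arctan 1.3490 = 53.45°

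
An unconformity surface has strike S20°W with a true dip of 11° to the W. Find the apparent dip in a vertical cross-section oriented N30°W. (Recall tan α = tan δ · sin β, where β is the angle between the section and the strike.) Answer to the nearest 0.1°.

The strike is S20°W and the section trends N30°W; the acute angle between them is β = 50°.
tan α = tan 11° × sin 50° = 0.1944 × 0.7660 = 0.1489
α = arctan(0.1489) = 8.47°

8.5°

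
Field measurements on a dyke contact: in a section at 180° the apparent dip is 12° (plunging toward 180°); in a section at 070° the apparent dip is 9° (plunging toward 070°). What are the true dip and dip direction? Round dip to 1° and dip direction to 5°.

true dip 18°, dip direction 130°

Each apparent-dip line lies in the plane. As unit vectors (x east, y north, z up), v₁ plunges 12°→180° and v₂ plunges 9°→070°.
The plane normal is n = v₁ × v₂ ∝ (0.223, -0.193, 0.908).
tan δ = √(n_x²+n_y²)/n_z = 0.295/0.908, so δ = 18.0°.
The horizontal component of n points toward azimuth atan2(n_x, n_y) = 131°, the dip direction.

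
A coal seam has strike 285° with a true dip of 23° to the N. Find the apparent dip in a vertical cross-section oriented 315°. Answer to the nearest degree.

The section lies 30° from the strike.
tan(apparent dip) = tan 23° · sin 30° = 0.2122
apparent dip = arctan 0.2122 = 11.98°

12°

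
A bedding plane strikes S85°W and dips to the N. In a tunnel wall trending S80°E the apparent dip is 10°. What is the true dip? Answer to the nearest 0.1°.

34.3°

β = acute angle between strike S85°W and section S80°E = 15°.
tan(true dip) = tan 10° / sin 15° = 0.6813
true dip = arctan 0.6813 = 34.27°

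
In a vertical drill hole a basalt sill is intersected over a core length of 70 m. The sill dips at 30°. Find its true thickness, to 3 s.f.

60.6 m

True thickness t = h · cos(dip) = 70 × cos 30°
t = 70 × 0.8660 = 60.622 m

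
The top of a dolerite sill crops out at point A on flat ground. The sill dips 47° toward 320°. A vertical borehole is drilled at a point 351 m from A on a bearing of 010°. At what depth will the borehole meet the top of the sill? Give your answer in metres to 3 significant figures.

242 m

The hole lies 50° from the dip direction, so the down-dip offset is 351 × cos 50° = 225.62 m.
Depth = down-dip offset × tan(dip) = 225.62 × tan 47° = 225.62 × 1.0724
Depth = 241.95 m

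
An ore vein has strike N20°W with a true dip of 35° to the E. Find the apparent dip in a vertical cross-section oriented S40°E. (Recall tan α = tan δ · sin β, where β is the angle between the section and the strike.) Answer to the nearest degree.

The strike is N20°W and the section trends S40°E; the acute angle between them is β = 20°.
tan(apparent dip) = tan 35° · sin 20° = 0.2395
α = arctan(0.2395) = 13.47°

13°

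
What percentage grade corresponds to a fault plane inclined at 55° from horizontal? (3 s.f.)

143%

grade % = 100 × tan 55° = 100 × 1.4281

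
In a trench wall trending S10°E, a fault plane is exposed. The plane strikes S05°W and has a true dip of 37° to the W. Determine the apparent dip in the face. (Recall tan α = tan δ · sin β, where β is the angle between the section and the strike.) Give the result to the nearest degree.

11°

Angle between strike (S05°W) and section (S10°E): β = 15°.
tan α = tan 37° × sin 15° = 0.7536 × 0.2588 = 0.1950
apparent dip = arctan 0.1950 = 11.04°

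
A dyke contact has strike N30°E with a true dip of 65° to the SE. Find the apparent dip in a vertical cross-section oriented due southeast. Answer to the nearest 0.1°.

64.2°

The strike is N30°E and the section trends due southeast; the acute angle between them is β = 75°.
tan α = tan 65° × sin 75° = 2.1445 × 0.9659 = 2.0714
α = arctan(2.0714) = 64.23°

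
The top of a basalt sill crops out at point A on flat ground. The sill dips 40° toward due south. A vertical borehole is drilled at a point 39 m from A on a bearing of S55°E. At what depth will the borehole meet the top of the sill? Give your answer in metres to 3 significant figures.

18.8 m

The hole lies 55° from the dip direction, so the down-dip offset is 39 × cos 55° = 22.37 m.
Depth = down-dip offset × tan(dip) = 22.37 × tan 40° = 22.37 × 0.8391
Depth = 18.77 m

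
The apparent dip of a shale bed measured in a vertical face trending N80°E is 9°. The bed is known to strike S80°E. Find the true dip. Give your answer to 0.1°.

24.8°

The section is 20° from the strike.
tan δ = tan α / sin β = tan 9° / sin 20° = 0.1584 / 0.3420 = 0.4631
true dip = arctan 0.4631 = 24.85°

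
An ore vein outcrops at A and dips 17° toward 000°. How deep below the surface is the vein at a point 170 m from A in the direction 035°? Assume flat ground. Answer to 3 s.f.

The hole lies 35° from the dip direction, so the down-dip offset is 170 × cos 35° = 139.26 m.
Depth = down-dip offset × tan(dip) = 139.26 × tan 17° = 139.26 × 0.3057
Depth = 42.57 m

42.6 m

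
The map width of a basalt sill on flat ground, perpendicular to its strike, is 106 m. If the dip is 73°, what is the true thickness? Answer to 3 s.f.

True thickness t = w · sin(dip) = 106 × sin 73°
t = 106 × 0.9563 = 101.368 m

101 m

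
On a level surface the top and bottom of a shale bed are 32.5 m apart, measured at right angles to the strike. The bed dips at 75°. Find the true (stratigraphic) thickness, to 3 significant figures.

True thickness t = w · sin(dip) = 32.5 × sin 75°
t = 32.5 × 0.9659 = 31.393 m

31.4 m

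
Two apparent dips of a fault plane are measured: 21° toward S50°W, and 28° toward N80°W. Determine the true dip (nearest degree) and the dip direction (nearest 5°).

Represent each trace as a vector plunging at its apparent dip toward its trend (east-north-up frame): v₁ = (-0.715, -0.600, -0.358), v₂ = (-0.870, 0.153, -0.469).
The plane normal is n = v₁ × v₂ ∝ (-0.337, 0.024, 0.631).
tan δ = √(n_x²+n_y²)/n_z = 0.338/0.631, so δ = 28.1°.
The horizontal component of n points toward azimuth atan2(n_x, n_y) = 274°, the dip direction.

true dip 28°, dip direction 275°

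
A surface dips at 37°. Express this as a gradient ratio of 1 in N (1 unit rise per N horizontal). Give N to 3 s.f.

1 in 1.33

1 : N means tan θ = 1/N, so N = 1/tan 37° = 1/0.7536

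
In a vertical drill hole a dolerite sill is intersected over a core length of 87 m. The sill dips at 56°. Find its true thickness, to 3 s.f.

48.6 m

True thickness t = h · cos(dip) = 87 × cos 56°
t = 87 × 0.5592 = 48.650 m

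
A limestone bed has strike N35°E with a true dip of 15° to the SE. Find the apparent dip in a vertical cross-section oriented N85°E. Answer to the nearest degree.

12°

Angle between strike (N35°E) and section (N85°E): β = 50°.
tan(apparent dip) = tan 15° · sin 50° = 0.2053
apparent dip = arctan 0.2053 = 11.60°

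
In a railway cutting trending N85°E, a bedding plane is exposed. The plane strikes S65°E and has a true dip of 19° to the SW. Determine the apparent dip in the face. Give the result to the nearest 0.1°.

The section lies 30° from the strike.
tan(apparent dip) = tan 19° · sin 30° = 0.1722
α = arctan(0.1722) = 9.77°

9.8°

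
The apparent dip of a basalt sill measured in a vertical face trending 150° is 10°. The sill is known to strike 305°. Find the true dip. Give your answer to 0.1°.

22.6°

The section is 25° from the strike.
tan(true dip) = tan 10° / sin 25° = 0.4172
δ = arctan(0.4172) = 22.65°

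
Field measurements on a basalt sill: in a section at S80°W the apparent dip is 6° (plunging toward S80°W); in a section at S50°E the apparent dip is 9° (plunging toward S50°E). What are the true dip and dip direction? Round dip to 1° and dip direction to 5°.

Represent each trace as a vector plunging at its apparent dip toward its trend (east-north-up frame): v₁ = (-0.979, -0.173, -0.105), v₂ = (0.757, -0.635, -0.156).
Cross product v₁ × v₂ gives the pole to the plane: n ∝ (-0.039, -0.232, 0.752).
tan δ = √(n_x²+n_y²)/n_z = 0.236/0.752, so δ = 17.4°.
Dip direction = atan2(-0.039, -0.232) = 190° (azimuth of n's horizontal projection).

true dip 17°, dip direction 190°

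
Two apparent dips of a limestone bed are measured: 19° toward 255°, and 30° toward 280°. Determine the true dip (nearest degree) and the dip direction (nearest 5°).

true dip 36°, dip direction 315°

Each apparent-dip line lies in the plane. As unit vectors (x east, y north, z up), v₁ plunges 19°→255° and v₂ plunges 30°→280°.
The plane normal is n = v₁ × v₂ ∝ (-0.171, 0.179, 0.346).
True dip = arccos(n_z / |n|) = arccos(0.8131) = 35.6°.
Dip direction = atan2(-0.171, 0.179) = 316° (azimuth of n's horizontal projection).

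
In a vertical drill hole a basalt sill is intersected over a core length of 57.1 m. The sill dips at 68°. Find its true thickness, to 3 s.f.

21.4 m

True thickness t = h · cos(dip) = 57.1 × cos 68°
t = 57.1 × 0.3746 = 21.390 m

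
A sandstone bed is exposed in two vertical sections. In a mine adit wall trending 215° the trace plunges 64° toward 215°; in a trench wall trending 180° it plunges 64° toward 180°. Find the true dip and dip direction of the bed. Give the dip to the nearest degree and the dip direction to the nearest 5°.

The two traces are lines in the plane: v₁ = (sin 215°·cos 64°, cos 215°·cos 64°, −sin 64°), v₂ = (sin 180°·cos 64°, cos 180°·cos 64°, −sin 64°).
n = v₁ × v₂ = (-0.071, -0.226, 0.110) (taken with n_z > 0).
tan δ = √(n_x²+n_y²)/n_z = 0.237/0.110, so δ = 65.1°.
Dip direction = azimuth of (n_x, n_y) = atan2(-0.071, -0.226) = 198°.

true dip 65°, dip direction 200°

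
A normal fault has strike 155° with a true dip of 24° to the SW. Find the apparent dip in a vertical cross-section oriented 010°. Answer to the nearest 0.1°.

Angle between strike (155°) and section (010°): β = 35°.
tan α = tan 24° × sin 35° = 0.4452 × 0.5736 = 0.2554
apparent dip = arctan 0.2554 = 14.33°

14.3°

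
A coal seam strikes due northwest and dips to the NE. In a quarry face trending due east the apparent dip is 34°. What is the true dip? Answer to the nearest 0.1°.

43.6°

β = acute angle between strike due northwest and section due east = 45°.
tan(true dip) = tan 34° / sin 45° = 0.9539
true dip = arctan 0.9539 = 43.65°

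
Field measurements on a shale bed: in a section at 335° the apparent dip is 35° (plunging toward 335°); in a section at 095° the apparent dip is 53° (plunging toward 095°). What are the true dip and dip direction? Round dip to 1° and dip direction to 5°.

Represent each trace as a vector plunging at its apparent dip toward its trend (east-north-up frame): v₁ = (-0.346, 0.742, -0.574), v₂ = (0.600, -0.052, -0.799).
The plane normal is n = v₁ × v₂ ∝ (0.623, 0.620, 0.427).
Dip δ = arctan(|n_h|/n_z) = arctan(0.879/0.427) = 64.1°.
Dip direction = azimuth of (n_x, n_y) = atan2(0.623, 0.620) = 45°.

true dip 64°, dip direction 045°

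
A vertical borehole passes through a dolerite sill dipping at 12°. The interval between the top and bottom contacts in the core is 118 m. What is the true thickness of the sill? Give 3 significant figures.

115 m

True thickness t = h · cos(dip) = 118 × cos 12°
t = 118 × 0.9781 = 115.421 m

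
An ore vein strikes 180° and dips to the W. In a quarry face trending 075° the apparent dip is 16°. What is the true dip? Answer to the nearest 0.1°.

The section is 75° from the strike.
tan δ = tan α / sin β = tan 16° / sin 75° = 0.2867 / 0.9659 = 0.2969
δ = arctan(0.2969) = 16.53°

16.5°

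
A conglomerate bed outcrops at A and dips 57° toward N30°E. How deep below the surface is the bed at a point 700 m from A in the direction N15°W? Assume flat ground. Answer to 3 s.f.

762 m

The hole lies 45° from the dip direction, so the down-dip offset is 700 × cos 45° = 494.97 m.
Depth = down-dip offset × tan(dip) = 494.97 × tan 57° = 494.97 × 1.5399
Depth = 762.19 m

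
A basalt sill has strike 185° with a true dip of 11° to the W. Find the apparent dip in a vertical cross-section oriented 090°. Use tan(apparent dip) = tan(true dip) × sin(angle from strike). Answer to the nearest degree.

11°

The strike is 185° and the section trends 090°; the acute angle between them is β = 85°.
tan α = tan 11° × sin 85° = 0.1944 × 0.9962 = 0.1936
α = arctan(0.1936) = 10.96°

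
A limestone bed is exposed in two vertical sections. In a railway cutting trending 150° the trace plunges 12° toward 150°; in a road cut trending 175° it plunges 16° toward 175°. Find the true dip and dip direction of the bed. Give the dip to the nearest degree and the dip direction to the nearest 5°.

true dip 17°, dip direction 195°

Represent each trace as a vector plunging at its apparent dip toward its trend (east-north-up frame): v₁ = (0.489, -0.847, -0.208), v₂ = (0.084, -0.958, -0.276).
n = v₁ × v₂ = (-0.034, -0.117, 0.397) (taken with n_z > 0).
Dip δ = arctan(|n_h|/n_z) = arctan(0.122/0.397) = 17.1°.
The horizontal component of n points toward azimuth atan2(n_x, n_y) = 196°, the dip direction.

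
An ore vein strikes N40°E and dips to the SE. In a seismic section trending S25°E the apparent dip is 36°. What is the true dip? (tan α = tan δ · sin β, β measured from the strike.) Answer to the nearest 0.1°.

38.7°

The section is 65° from the strike.
tan(true dip) = tan 36° / sin 65° = 0.8017
δ = arctan(0.8017) = 38.72°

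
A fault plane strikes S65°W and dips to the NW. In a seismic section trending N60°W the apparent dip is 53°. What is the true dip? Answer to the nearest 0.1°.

58.3°

β = acute angle between strike S65°W and section N60°W = 55°.
tan δ = tan α / sin β = tan 53° / sin 55° = 1.3270 / 0.8192 = 1.6200
true dip = arctan 1.6200 = 58.31°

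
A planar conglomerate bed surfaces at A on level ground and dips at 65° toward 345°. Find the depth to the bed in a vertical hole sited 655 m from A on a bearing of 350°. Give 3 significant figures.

The hole lies 5° from the dip direction, so the down-dip offset is 655 × cos 5° = 652.51 m.
Depth = down-dip offset × tan(dip) = 652.51 × tan 65° = 652.51 × 2.1445
Depth = 1399.31 m

1400 m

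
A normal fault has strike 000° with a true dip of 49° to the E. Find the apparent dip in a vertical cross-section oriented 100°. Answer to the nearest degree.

The section lies 80° from the strike.
tan α = tan 49° × sin 80° = 1.1504 × 0.9848 = 1.1329
apparent dip = arctan 1.1329 = 48.57°

49°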